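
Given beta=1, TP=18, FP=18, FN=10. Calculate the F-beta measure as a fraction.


P = TP/(TP+FP) = 18/36 = 1/2
R = TP/(TP+FN) = 18/28 = 9/14
beta^2 = 1^2 = 1
(1 + beta^2) = 2
Numerator = (1+beta^2)*P*R = 9/14
Denominator = beta^2*P + R = 1/2 + 9/14 = 8/7
F_beta = 9/16

9/16


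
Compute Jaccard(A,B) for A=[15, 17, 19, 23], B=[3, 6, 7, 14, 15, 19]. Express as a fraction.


A intersect B = [15, 19]
|A intersect B| = 2
A union B = [3, 6, 7, 14, 15, 17, 19, 23]
|A union B| = 8
Jaccard = 2/8 = 1/4

1/4


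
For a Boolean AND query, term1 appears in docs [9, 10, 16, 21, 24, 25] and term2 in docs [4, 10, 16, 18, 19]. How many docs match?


Boolean AND: find intersection of posting lists
term1 docs: [9, 10, 16, 21, 24, 25]
term2 docs: [4, 10, 16, 18, 19]
Intersection: [10, 16]
|intersection| = 2

2


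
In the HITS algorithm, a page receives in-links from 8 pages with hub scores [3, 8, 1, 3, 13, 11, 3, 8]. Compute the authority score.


Authority = sum of hub scores of in-linkers
In-link 1: hub score = 3
In-link 2: hub score = 8
In-link 3: hub score = 1
In-link 4: hub score = 3
In-link 5: hub score = 13
In-link 6: hub score = 11
In-link 7: hub score = 3
In-link 8: hub score = 8
Authority = 3 + 8 + 1 + 3 + 13 + 11 + 3 + 8 = 50

50


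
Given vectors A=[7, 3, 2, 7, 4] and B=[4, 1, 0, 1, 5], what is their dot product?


Dot product = sum of element-wise products
A[0]*B[0] = 7*4 = 28
A[1]*B[1] = 3*1 = 3
A[2]*B[2] = 2*0 = 0
A[3]*B[3] = 7*1 = 7
A[4]*B[4] = 4*5 = 20
Sum = 28 + 3 + 0 + 7 + 20 = 58

58


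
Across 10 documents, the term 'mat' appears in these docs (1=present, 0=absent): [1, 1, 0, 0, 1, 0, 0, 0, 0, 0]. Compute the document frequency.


Checking each document for 'mat':
Doc 1: present
Doc 2: present
Doc 3: absent
Doc 4: absent
Doc 5: present
Doc 6: absent
Doc 7: absent
Doc 8: absent
Doc 9: absent
Doc 10: absent
df = sum of presences = 1 + 1 + 0 + 0 + 1 + 0 + 0 + 0 + 0 + 0 = 3

3


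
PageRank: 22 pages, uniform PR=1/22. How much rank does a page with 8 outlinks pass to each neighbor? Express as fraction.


Initial PR = 1/22 = 1/22
Outlinks = 8
Contribution per link = PR / outlinks
= 1/22 / 8
= 1/176

1/176


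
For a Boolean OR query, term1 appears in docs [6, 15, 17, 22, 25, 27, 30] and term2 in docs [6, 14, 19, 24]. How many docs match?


Boolean OR: find union of posting lists
term1 docs: [6, 15, 17, 22, 25, 27, 30]
term2 docs: [6, 14, 19, 24]
Union: [6, 14, 15, 17, 19, 22, 24, 25, 27, 30]
|union| = 10

10


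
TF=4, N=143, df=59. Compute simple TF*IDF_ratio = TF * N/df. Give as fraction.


TF * (N/df)
= 4 * (143/59)
= 4 * 143/59
= 572/59

572/59


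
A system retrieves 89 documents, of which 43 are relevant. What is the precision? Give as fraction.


Precision = relevant_retrieved / total_retrieved
= 43 / 89
= 43 / (43 + 46)
= 43/89

43/89


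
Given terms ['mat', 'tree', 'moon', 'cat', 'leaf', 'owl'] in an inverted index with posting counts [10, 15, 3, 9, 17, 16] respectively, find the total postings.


Summing posting list sizes:
'mat': 10 postings
'tree': 15 postings
'moon': 3 postings
'cat': 9 postings
'leaf': 17 postings
'owl': 16 postings
Total = 10 + 15 + 3 + 9 + 17 + 16 = 70

70


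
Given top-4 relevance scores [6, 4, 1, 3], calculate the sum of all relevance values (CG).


Cumulative Gain = sum of relevance scores
Position 1: rel=6, running sum=6
Position 2: rel=4, running sum=10
Position 3: rel=1, running sum=11
Position 4: rel=3, running sum=14
CG = 14

14


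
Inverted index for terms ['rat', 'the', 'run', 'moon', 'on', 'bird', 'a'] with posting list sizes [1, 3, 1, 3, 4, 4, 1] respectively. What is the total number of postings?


Summing posting list sizes:
'rat': 1 postings
'the': 3 postings
'run': 1 postings
'moon': 3 postings
'on': 4 postings
'bird': 4 postings
'a': 1 postings
Total = 1 + 3 + 1 + 3 + 4 + 4 + 1 = 17

17


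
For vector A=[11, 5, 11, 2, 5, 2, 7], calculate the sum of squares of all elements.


|A|^2 = sum of squared components
A[0]^2 = 11^2 = 121
A[1]^2 = 5^2 = 25
A[2]^2 = 11^2 = 121
A[3]^2 = 2^2 = 4
A[4]^2 = 5^2 = 25
A[5]^2 = 2^2 = 4
A[6]^2 = 7^2 = 49
Sum = 121 + 25 + 121 + 4 + 25 + 4 + 49 = 349

349


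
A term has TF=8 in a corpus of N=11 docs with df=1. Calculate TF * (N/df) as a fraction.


TF * (N/df)
= 8 * (11/1)
= 8 * 11
= 88

88


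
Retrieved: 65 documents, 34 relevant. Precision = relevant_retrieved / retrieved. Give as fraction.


Precision = relevant_retrieved / total_retrieved
= 34 / 65
= 34 / (34 + 31)
= 34/65

34/65


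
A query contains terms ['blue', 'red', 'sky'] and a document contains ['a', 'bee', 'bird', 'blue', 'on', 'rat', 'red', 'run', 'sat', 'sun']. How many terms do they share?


Query terms: ['blue', 'red', 'sky']
Document terms: ['a', 'bee', 'bird', 'blue', 'on', 'rat', 'red', 'run', 'sat', 'sun']
Common terms: ['blue', 'red']
Overlap count = 2

2


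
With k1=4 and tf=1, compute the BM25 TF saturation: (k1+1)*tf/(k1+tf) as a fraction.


BM25 TF component = (k1+1)*tf / (k1+tf)
k1 = 4, tf = 1
Numerator = (4+1)*1 = 5
Denominator = 4 + 1 = 5
= 5/5 = 1

1


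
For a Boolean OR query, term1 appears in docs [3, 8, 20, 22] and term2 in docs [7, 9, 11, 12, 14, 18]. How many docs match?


Boolean OR: find union of posting lists
term1 docs: [3, 8, 20, 22]
term2 docs: [7, 9, 11, 12, 14, 18]
Union: [3, 7, 8, 9, 11, 12, 14, 18, 20, 22]
|union| = 10

10


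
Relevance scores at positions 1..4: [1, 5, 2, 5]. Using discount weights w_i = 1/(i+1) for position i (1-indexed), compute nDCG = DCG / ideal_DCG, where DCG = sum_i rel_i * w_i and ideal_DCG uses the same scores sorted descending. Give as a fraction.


Position discount weights w_i = 1/(i+1) for i=1..4:
Weights = [1/2, 1/3, 1/4, 1/5]
Actual relevance: [1, 5, 2, 5]
DCG = 1/2 + 5/3 + 2/4 + 5/5 = 11/3
Ideal relevance (sorted desc): [5, 5, 2, 1]
Ideal DCG = 5/2 + 5/3 + 2/4 + 1/5 = 73/15
nDCG = DCG / ideal_DCG = 11/3 / 73/15 = 55/73

55/73


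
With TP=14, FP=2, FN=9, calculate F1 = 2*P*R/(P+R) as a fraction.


F1 = 2 * P * R / (P + R)
P = TP/(TP+FP) = 14/16 = 7/8
R = TP/(TP+FN) = 14/23 = 14/23
2 * P * R = 2 * 7/8 * 14/23 = 49/46
P + R = 7/8 + 14/23 = 273/184
F1 = 49/46 / 273/184 = 28/39

28/39


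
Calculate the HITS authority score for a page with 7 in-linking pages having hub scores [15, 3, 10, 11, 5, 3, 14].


Authority = sum of hub scores of in-linkers
In-link 1: hub score = 15
In-link 2: hub score = 3
In-link 3: hub score = 10
In-link 4: hub score = 11
In-link 5: hub score = 5
In-link 6: hub score = 3
In-link 7: hub score = 14
Authority = 15 + 3 + 10 + 11 + 5 + 3 + 14 = 61

61


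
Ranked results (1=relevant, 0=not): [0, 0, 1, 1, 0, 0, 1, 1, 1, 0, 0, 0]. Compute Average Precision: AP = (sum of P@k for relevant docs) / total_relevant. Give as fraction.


Computing P@k for each relevant position:
Position 1: not relevant
Position 2: not relevant
Position 3: relevant, P@3 = 1/3 = 1/3
Position 4: relevant, P@4 = 2/4 = 1/2
Position 5: not relevant
Position 6: not relevant
Position 7: relevant, P@7 = 3/7 = 3/7
Position 8: relevant, P@8 = 4/8 = 1/2
Position 9: relevant, P@9 = 5/9 = 5/9
Position 10: not relevant
Position 11: not relevant
Position 12: not relevant
Sum of P@k = 1/3 + 1/2 + 3/7 + 1/2 + 5/9 = 146/63
AP = 146/63 / 5 = 146/315

146/315


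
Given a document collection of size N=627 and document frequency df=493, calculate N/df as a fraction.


IDF ratio = N / df
= 627 / 493
= 627/493

627/493


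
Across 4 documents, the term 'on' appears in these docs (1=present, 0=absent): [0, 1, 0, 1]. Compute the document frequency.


Checking each document for 'on':
Doc 1: absent
Doc 2: present
Doc 3: absent
Doc 4: present
df = sum of presences = 0 + 1 + 0 + 1 = 2

2


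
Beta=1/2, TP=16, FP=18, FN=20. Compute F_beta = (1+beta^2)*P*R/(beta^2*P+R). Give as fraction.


P = TP/(TP+FP) = 16/34 = 8/17
R = TP/(TP+FN) = 16/36 = 4/9
beta^2 = 1/2^2 = 1/4
(1 + beta^2) = 5/4
Numerator = (1+beta^2)*P*R = 40/153
Denominator = beta^2*P + R = 2/17 + 4/9 = 86/153
F_beta = 20/43

20/43


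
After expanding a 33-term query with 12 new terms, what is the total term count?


Original terms: 33
Expansion terms: 12
Total = 33 + 12 = 45

45


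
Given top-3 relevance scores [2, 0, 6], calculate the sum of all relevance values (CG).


Cumulative Gain = sum of relevance scores
Position 1: rel=2, running sum=2
Position 2: rel=0, running sum=2
Position 3: rel=6, running sum=8
CG = 8

8


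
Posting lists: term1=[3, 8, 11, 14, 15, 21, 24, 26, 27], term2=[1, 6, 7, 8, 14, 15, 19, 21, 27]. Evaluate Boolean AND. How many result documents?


Boolean AND: find intersection of posting lists
term1 docs: [3, 8, 11, 14, 15, 21, 24, 26, 27]
term2 docs: [1, 6, 7, 8, 14, 15, 19, 21, 27]
Intersection: [8, 14, 15, 21, 27]
|intersection| = 5

5


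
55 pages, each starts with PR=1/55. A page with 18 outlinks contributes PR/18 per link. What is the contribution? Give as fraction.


Initial PR = 1/55 = 1/55
Outlinks = 18
Contribution per link = PR / outlinks
= 1/55 / 18
= 1/990

1/990


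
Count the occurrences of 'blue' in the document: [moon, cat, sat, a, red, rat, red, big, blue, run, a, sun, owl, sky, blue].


Document has 15 words
Scanning for 'blue':
Found at positions: [8, 14]
Count = 2

2


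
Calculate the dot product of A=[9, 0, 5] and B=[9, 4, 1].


Dot product = sum of element-wise products
A[0]*B[0] = 9*9 = 81
A[1]*B[1] = 0*4 = 0
A[2]*B[2] = 5*1 = 5
Sum = 81 + 0 + 5 = 86

86


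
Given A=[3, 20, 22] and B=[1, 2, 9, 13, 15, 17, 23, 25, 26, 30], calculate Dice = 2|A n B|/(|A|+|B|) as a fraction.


A intersect B = []
|A intersect B| = 0
|A| = 3, |B| = 10
Dice = 2*0 / (3+10)
= 0 / 13 = 0

0


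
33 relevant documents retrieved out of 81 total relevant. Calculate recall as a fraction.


Recall = retrieved_relevant / total_relevant
= 33 / 81
= 33 / (33 + 48)
= 11/27

11/27


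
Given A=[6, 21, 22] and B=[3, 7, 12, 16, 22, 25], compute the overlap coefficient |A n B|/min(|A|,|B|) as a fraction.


A intersect B = [22]
|A intersect B| = 1
min(|A|, |B|) = min(3, 6) = 3
Overlap = 1 / 3 = 1/3

1/3


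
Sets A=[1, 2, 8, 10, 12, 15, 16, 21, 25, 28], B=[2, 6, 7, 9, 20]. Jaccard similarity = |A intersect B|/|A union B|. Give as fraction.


A intersect B = [2]
|A intersect B| = 1
A union B = [1, 2, 6, 7, 8, 9, 10, 12, 15, 16, 20, 21, 25, 28]
|A union B| = 14
Jaccard = 1/14 = 1/14

1/14


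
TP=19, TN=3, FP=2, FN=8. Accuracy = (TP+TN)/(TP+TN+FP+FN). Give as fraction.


Accuracy = (TP + TN) / (TP + TN + FP + FN)
TP + TN = 19 + 3 = 22
Total = 19 + 3 + 2 + 8 = 32
Accuracy = 22 / 32 = 11/16

11/16


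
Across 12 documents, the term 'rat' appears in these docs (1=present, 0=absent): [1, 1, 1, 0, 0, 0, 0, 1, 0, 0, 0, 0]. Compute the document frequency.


Checking each document for 'rat':
Doc 1: present
Doc 2: present
Doc 3: present
Doc 4: absent
Doc 5: absent
Doc 6: absent
Doc 7: absent
Doc 8: present
Doc 9: absent
Doc 10: absent
Doc 11: absent
Doc 12: absent
df = sum of presences = 1 + 1 + 1 + 0 + 0 + 0 + 0 + 1 + 0 + 0 + 0 + 0 = 4

4


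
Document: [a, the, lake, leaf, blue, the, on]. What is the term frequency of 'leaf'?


Document has 7 words
Scanning for 'leaf':
Found at positions: [3]
Count = 1

1


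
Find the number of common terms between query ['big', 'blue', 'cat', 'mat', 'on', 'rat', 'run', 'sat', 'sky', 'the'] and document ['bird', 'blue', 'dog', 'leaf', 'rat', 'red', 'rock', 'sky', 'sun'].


Query terms: ['big', 'blue', 'cat', 'mat', 'on', 'rat', 'run', 'sat', 'sky', 'the']
Document terms: ['bird', 'blue', 'dog', 'leaf', 'rat', 'red', 'rock', 'sky', 'sun']
Common terms: ['blue', 'rat', 'sky']
Overlap count = 3

3


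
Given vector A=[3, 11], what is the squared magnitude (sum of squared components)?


|A|^2 = sum of squared components
A[0]^2 = 3^2 = 9
A[1]^2 = 11^2 = 121
Sum = 9 + 121 = 130

130


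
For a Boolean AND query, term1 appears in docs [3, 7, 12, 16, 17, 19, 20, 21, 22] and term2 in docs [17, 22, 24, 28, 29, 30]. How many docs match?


Boolean AND: find intersection of posting lists
term1 docs: [3, 7, 12, 16, 17, 19, 20, 21, 22]
term2 docs: [17, 22, 24, 28, 29, 30]
Intersection: [17, 22]
|intersection| = 2

2


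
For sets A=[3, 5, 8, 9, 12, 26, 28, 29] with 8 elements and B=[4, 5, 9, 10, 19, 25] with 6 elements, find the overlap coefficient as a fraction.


A intersect B = [5, 9]
|A intersect B| = 2
min(|A|, |B|) = min(8, 6) = 6
Overlap = 2 / 6 = 1/3

1/3


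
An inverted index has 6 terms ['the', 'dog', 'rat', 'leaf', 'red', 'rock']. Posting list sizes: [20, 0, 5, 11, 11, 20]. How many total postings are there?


Summing posting list sizes:
'the': 20 postings
'dog': 0 postings
'rat': 5 postings
'leaf': 11 postings
'red': 11 postings
'rock': 20 postings
Total = 20 + 0 + 5 + 11 + 11 + 20 = 67

67


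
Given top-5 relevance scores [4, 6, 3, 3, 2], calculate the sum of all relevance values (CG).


Cumulative Gain = sum of relevance scores
Position 1: rel=4, running sum=4
Position 2: rel=6, running sum=10
Position 3: rel=3, running sum=13
Position 4: rel=3, running sum=16
Position 5: rel=2, running sum=18
CG = 18

18


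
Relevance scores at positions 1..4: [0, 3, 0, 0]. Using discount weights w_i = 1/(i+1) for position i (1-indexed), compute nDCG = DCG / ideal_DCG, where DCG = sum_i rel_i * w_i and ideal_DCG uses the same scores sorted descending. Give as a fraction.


Position discount weights w_i = 1/(i+1) for i=1..4:
Weights = [1/2, 1/3, 1/4, 1/5]
Actual relevance: [0, 3, 0, 0]
DCG = 0/2 + 3/3 + 0/4 + 0/5 = 1
Ideal relevance (sorted desc): [3, 0, 0, 0]
Ideal DCG = 3/2 + 0/3 + 0/4 + 0/5 = 3/2
nDCG = DCG / ideal_DCG = 1 / 3/2 = 2/3

2/3


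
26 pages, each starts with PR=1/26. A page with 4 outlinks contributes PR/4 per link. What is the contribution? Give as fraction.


Initial PR = 1/26 = 1/26
Outlinks = 4
Contribution per link = PR / outlinks
= 1/26 / 4
= 1/104

1/104


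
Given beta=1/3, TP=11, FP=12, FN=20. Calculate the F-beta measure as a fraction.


P = TP/(TP+FP) = 11/23 = 11/23
R = TP/(TP+FN) = 11/31 = 11/31
beta^2 = 1/3^2 = 1/9
(1 + beta^2) = 10/9
Numerator = (1+beta^2)*P*R = 1210/6417
Denominator = beta^2*P + R = 11/207 + 11/31 = 2618/6417
F_beta = 55/119

55/119


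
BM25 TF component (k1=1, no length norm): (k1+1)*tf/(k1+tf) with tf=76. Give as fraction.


BM25 TF component = (k1+1)*tf / (k1+tf)
k1 = 1, tf = 76
Numerator = (1+1)*76 = 152
Denominator = 1 + 76 = 77
= 152/77 = 152/77

152/77


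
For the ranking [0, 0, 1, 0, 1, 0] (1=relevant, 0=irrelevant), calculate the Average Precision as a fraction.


Computing P@k for each relevant position:
Position 1: not relevant
Position 2: not relevant
Position 3: relevant, P@3 = 1/3 = 1/3
Position 4: not relevant
Position 5: relevant, P@5 = 2/5 = 2/5
Position 6: not relevant
Sum of P@k = 1/3 + 2/5 = 11/15
AP = 11/15 / 2 = 11/30

11/30


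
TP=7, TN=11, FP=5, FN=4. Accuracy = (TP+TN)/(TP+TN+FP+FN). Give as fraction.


Accuracy = (TP + TN) / (TP + TN + FP + FN)
TP + TN = 7 + 11 = 18
Total = 7 + 11 + 5 + 4 = 27
Accuracy = 18 / 27 = 2/3

2/3


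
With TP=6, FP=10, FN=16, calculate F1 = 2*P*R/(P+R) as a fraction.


F1 = 2 * P * R / (P + R)
P = TP/(TP+FP) = 6/16 = 3/8
R = TP/(TP+FN) = 6/22 = 3/11
2 * P * R = 2 * 3/8 * 3/11 = 9/44
P + R = 3/8 + 3/11 = 57/88
F1 = 9/44 / 57/88 = 6/19

6/19


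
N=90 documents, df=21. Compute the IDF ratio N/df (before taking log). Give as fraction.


IDF ratio = N / df
= 90 / 21
= 30/7

30/7


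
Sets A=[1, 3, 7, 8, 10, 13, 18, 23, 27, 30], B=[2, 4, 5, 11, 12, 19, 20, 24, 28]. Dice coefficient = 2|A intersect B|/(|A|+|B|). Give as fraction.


A intersect B = []
|A intersect B| = 0
|A| = 10, |B| = 9
Dice = 2*0 / (10+9)
= 0 / 19 = 0

0


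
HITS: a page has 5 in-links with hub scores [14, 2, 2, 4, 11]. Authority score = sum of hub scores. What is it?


Authority = sum of hub scores of in-linkers
In-link 1: hub score = 14
In-link 2: hub score = 2
In-link 3: hub score = 2
In-link 4: hub score = 4
In-link 5: hub score = 11
Authority = 14 + 2 + 2 + 4 + 11 = 33

33


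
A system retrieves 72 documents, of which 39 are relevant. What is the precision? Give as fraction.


Precision = relevant_retrieved / total_retrieved
= 39 / 72
= 39 / (39 + 33)
= 13/24

13/24


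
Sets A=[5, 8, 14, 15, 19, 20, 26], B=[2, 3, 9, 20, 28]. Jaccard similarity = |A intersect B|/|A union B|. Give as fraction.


A intersect B = [20]
|A intersect B| = 1
A union B = [2, 3, 5, 8, 9, 14, 15, 19, 20, 26, 28]
|A union B| = 11
Jaccard = 1/11 = 1/11

1/11


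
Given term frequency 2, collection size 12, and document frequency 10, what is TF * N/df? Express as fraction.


TF * (N/df)
= 2 * (12/10)
= 2 * 6/5
= 12/5

12/5


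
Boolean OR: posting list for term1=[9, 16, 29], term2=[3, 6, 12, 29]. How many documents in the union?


Boolean OR: find union of posting lists
term1 docs: [9, 16, 29]
term2 docs: [3, 6, 12, 29]
Union: [3, 6, 9, 12, 16, 29]
|union| = 6

6


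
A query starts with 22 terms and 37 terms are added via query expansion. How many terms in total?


Original terms: 22
Expansion terms: 37
Total = 22 + 37 = 59

59


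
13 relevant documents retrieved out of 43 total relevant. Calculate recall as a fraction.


Recall = retrieved_relevant / total_relevant
= 13 / 43
= 13 / (13 + 30)
= 13/43

13/43


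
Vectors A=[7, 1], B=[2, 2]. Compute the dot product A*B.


Dot product = sum of element-wise products
A[0]*B[0] = 7*2 = 14
A[1]*B[1] = 1*2 = 2
Sum = 14 + 2 = 16

16


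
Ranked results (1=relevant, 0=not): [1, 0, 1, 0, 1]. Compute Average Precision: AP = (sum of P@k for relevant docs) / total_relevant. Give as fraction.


Computing P@k for each relevant position:
Position 1: relevant, P@1 = 1/1 = 1
Position 2: not relevant
Position 3: relevant, P@3 = 2/3 = 2/3
Position 4: not relevant
Position 5: relevant, P@5 = 3/5 = 3/5
Sum of P@k = 1 + 2/3 + 3/5 = 34/15
AP = 34/15 / 3 = 34/45

34/45


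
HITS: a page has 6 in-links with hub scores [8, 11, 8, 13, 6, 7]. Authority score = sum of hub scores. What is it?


Authority = sum of hub scores of in-linkers
In-link 1: hub score = 8
In-link 2: hub score = 11
In-link 3: hub score = 8
In-link 4: hub score = 13
In-link 5: hub score = 6
In-link 6: hub score = 7
Authority = 8 + 11 + 8 + 13 + 6 + 7 = 53

53


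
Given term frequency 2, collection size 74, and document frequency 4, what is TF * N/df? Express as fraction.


TF * (N/df)
= 2 * (74/4)
= 2 * 37/2
= 37

37


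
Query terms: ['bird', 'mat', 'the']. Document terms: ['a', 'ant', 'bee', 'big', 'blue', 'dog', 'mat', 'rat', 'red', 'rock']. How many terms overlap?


Query terms: ['bird', 'mat', 'the']
Document terms: ['a', 'ant', 'bee', 'big', 'blue', 'dog', 'mat', 'rat', 'red', 'rock']
Common terms: ['mat']
Overlap count = 1

1


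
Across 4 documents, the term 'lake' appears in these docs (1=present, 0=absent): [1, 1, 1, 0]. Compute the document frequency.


Checking each document for 'lake':
Doc 1: present
Doc 2: present
Doc 3: present
Doc 4: absent
df = sum of presences = 1 + 1 + 1 + 0 = 3

3


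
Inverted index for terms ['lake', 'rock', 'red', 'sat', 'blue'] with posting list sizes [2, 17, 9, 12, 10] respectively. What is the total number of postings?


Summing posting list sizes:
'lake': 2 postings
'rock': 17 postings
'red': 9 postings
'sat': 12 postings
'blue': 10 postings
Total = 2 + 17 + 9 + 12 + 10 = 50

50


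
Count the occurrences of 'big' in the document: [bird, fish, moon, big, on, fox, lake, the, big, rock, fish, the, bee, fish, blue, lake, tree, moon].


Document has 18 words
Scanning for 'big':
Found at positions: [3, 8]
Count = 2

2


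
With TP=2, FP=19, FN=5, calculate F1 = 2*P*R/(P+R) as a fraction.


F1 = 2 * P * R / (P + R)
P = TP/(TP+FP) = 2/21 = 2/21
R = TP/(TP+FN) = 2/7 = 2/7
2 * P * R = 2 * 2/21 * 2/7 = 8/147
P + R = 2/21 + 2/7 = 8/21
F1 = 8/147 / 8/21 = 1/7

1/7


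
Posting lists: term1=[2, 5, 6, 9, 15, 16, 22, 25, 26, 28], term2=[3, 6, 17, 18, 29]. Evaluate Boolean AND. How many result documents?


Boolean AND: find intersection of posting lists
term1 docs: [2, 5, 6, 9, 15, 16, 22, 25, 26, 28]
term2 docs: [3, 6, 17, 18, 29]
Intersection: [6]
|intersection| = 1

1


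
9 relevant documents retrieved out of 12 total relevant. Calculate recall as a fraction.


Recall = retrieved_relevant / total_relevant
= 9 / 12
= 9 / (9 + 3)
= 3/4

3/4


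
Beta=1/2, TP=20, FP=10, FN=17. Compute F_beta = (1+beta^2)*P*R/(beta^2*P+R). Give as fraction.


P = TP/(TP+FP) = 20/30 = 2/3
R = TP/(TP+FN) = 20/37 = 20/37
beta^2 = 1/2^2 = 1/4
(1 + beta^2) = 5/4
Numerator = (1+beta^2)*P*R = 50/111
Denominator = beta^2*P + R = 1/6 + 20/37 = 157/222
F_beta = 100/157

100/157


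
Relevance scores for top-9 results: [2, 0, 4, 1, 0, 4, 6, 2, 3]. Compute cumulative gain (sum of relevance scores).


Cumulative Gain = sum of relevance scores
Position 1: rel=2, running sum=2
Position 2: rel=0, running sum=2
Position 3: rel=4, running sum=6
Position 4: rel=1, running sum=7
Position 5: rel=0, running sum=7
Position 6: rel=4, running sum=11
Position 7: rel=6, running sum=17
Position 8: rel=2, running sum=19
Position 9: rel=3, running sum=22
CG = 22

22


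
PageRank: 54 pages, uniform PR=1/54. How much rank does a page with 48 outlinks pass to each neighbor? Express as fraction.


Initial PR = 1/54 = 1/54
Outlinks = 48
Contribution per link = PR / outlinks
= 1/54 / 48
= 1/2592

1/2592


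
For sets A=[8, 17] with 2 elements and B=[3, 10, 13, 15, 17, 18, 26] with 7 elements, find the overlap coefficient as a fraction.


A intersect B = [17]
|A intersect B| = 1
min(|A|, |B|) = min(2, 7) = 2
Overlap = 1 / 2 = 1/2

1/2


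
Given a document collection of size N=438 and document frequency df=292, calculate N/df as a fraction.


IDF ratio = N / df
= 438 / 292
= 3/2

3/2


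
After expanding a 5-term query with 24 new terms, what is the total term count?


Original terms: 5
Expansion terms: 24
Total = 5 + 24 = 29

29


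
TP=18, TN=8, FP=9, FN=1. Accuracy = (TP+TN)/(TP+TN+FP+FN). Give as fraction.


Accuracy = (TP + TN) / (TP + TN + FP + FN)
TP + TN = 18 + 8 = 26
Total = 18 + 8 + 9 + 1 = 36
Accuracy = 26 / 36 = 13/18

13/18


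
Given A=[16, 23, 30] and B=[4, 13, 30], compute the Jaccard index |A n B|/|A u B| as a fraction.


A intersect B = [30]
|A intersect B| = 1
A union B = [4, 13, 16, 23, 30]
|A union B| = 5
Jaccard = 1/5 = 1/5

1/5


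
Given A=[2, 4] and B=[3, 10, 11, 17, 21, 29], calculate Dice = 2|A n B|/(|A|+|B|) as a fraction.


A intersect B = []
|A intersect B| = 0
|A| = 2, |B| = 6
Dice = 2*0 / (2+6)
= 0 / 8 = 0

0


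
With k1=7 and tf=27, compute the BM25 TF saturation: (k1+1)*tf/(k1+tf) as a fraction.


BM25 TF component = (k1+1)*tf / (k1+tf)
k1 = 7, tf = 27
Numerator = (7+1)*27 = 216
Denominator = 7 + 27 = 34
= 216/34 = 108/17

108/17


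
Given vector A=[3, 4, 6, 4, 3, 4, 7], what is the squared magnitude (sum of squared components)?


|A|^2 = sum of squared components
A[0]^2 = 3^2 = 9
A[1]^2 = 4^2 = 16
A[2]^2 = 6^2 = 36
A[3]^2 = 4^2 = 16
A[4]^2 = 3^2 = 9
A[5]^2 = 4^2 = 16
A[6]^2 = 7^2 = 49
Sum = 9 + 16 + 36 + 16 + 9 + 16 + 49 = 151

151


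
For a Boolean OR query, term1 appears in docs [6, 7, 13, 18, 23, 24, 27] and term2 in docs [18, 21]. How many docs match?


Boolean OR: find union of posting lists
term1 docs: [6, 7, 13, 18, 23, 24, 27]
term2 docs: [18, 21]
Union: [6, 7, 13, 18, 21, 23, 24, 27]
|union| = 8

8


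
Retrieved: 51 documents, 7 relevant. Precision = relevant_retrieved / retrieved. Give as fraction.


Precision = relevant_retrieved / total_retrieved
= 7 / 51
= 7 / (7 + 44)
= 7/51

7/51


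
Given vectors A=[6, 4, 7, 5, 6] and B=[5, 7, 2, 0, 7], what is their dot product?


Dot product = sum of element-wise products
A[0]*B[0] = 6*5 = 30
A[1]*B[1] = 4*7 = 28
A[2]*B[2] = 7*2 = 14
A[3]*B[3] = 5*0 = 0
A[4]*B[4] = 6*7 = 42
Sum = 30 + 28 + 14 + 0 + 42 = 114

114


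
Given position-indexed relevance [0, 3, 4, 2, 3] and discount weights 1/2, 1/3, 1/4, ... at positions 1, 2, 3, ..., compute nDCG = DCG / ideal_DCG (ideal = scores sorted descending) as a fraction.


Position discount weights w_i = 1/(i+1) for i=1..5:
Weights = [1/2, 1/3, 1/4, 1/5, 1/6]
Actual relevance: [0, 3, 4, 2, 3]
DCG = 0/2 + 3/3 + 4/4 + 2/5 + 3/6 = 29/10
Ideal relevance (sorted desc): [4, 3, 3, 2, 0]
Ideal DCG = 4/2 + 3/3 + 3/4 + 2/5 + 0/6 = 83/20
nDCG = DCG / ideal_DCG = 29/10 / 83/20 = 58/83

58/83


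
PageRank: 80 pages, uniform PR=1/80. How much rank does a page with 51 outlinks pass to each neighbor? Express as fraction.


Initial PR = 1/80 = 1/80
Outlinks = 51
Contribution per link = PR / outlinks
= 1/80 / 51
= 1/4080

1/4080


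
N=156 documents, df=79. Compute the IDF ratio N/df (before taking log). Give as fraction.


IDF ratio = N / df
= 156 / 79
= 156/79

156/79


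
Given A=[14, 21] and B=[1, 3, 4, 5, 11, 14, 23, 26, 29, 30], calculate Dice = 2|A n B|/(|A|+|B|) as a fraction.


A intersect B = [14]
|A intersect B| = 1
|A| = 2, |B| = 10
Dice = 2*1 / (2+10)
= 2 / 12 = 1/6

1/6


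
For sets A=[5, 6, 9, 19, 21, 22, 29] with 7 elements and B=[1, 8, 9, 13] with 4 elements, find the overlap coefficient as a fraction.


A intersect B = [9]
|A intersect B| = 1
min(|A|, |B|) = min(7, 4) = 4
Overlap = 1 / 4 = 1/4

1/4


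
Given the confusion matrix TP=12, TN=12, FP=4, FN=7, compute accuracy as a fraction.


Accuracy = (TP + TN) / (TP + TN + FP + FN)
TP + TN = 12 + 12 = 24
Total = 12 + 12 + 4 + 7 = 35
Accuracy = 24 / 35 = 24/35

24/35


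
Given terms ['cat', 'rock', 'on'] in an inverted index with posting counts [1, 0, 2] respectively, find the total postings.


Summing posting list sizes:
'cat': 1 postings
'rock': 0 postings
'on': 2 postings
Total = 1 + 0 + 2 = 3

3


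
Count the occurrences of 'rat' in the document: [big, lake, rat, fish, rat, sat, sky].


Document has 7 words
Scanning for 'rat':
Found at positions: [2, 4]
Count = 2

2


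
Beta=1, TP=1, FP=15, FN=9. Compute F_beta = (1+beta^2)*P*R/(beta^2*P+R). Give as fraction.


P = TP/(TP+FP) = 1/16 = 1/16
R = TP/(TP+FN) = 1/10 = 1/10
beta^2 = 1^2 = 1
(1 + beta^2) = 2
Numerator = (1+beta^2)*P*R = 1/80
Denominator = beta^2*P + R = 1/16 + 1/10 = 13/80
F_beta = 1/13

1/13


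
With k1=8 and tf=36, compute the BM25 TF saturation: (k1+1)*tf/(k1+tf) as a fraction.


BM25 TF component = (k1+1)*tf / (k1+tf)
k1 = 8, tf = 36
Numerator = (8+1)*36 = 324
Denominator = 8 + 36 = 44
= 324/44 = 81/11

81/11


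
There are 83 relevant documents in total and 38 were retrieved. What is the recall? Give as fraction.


Recall = retrieved_relevant / total_relevant
= 38 / 83
= 38 / (38 + 45)
= 38/83

38/83


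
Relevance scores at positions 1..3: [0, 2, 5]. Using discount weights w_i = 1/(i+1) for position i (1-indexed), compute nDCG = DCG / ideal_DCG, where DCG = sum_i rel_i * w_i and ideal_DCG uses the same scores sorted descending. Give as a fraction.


Position discount weights w_i = 1/(i+1) for i=1..3:
Weights = [1/2, 1/3, 1/4]
Actual relevance: [0, 2, 5]
DCG = 0/2 + 2/3 + 5/4 = 23/12
Ideal relevance (sorted desc): [5, 2, 0]
Ideal DCG = 5/2 + 2/3 + 0/4 = 19/6
nDCG = DCG / ideal_DCG = 23/12 / 19/6 = 23/38

23/38


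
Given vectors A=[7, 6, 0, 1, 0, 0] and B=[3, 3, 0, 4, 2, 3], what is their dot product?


Dot product = sum of element-wise products
A[0]*B[0] = 7*3 = 21
A[1]*B[1] = 6*3 = 18
A[2]*B[2] = 0*0 = 0
A[3]*B[3] = 1*4 = 4
A[4]*B[4] = 0*2 = 0
A[5]*B[5] = 0*3 = 0
Sum = 21 + 18 + 0 + 4 + 0 + 0 = 43

43


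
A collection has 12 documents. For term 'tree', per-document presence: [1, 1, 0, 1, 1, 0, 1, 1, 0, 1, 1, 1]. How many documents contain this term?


Checking each document for 'tree':
Doc 1: present
Doc 2: present
Doc 3: absent
Doc 4: present
Doc 5: present
Doc 6: absent
Doc 7: present
Doc 8: present
Doc 9: absent
Doc 10: present
Doc 11: present
Doc 12: present
df = sum of presences = 1 + 1 + 0 + 1 + 1 + 0 + 1 + 1 + 0 + 1 + 1 + 1 = 9

9


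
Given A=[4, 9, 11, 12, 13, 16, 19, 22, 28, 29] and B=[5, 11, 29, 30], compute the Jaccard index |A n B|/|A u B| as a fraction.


A intersect B = [11, 29]
|A intersect B| = 2
A union B = [4, 5, 9, 11, 12, 13, 16, 19, 22, 28, 29, 30]
|A union B| = 12
Jaccard = 2/12 = 1/6

1/6


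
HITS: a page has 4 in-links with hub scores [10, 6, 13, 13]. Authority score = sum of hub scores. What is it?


Authority = sum of hub scores of in-linkers
In-link 1: hub score = 10
In-link 2: hub score = 6
In-link 3: hub score = 13
In-link 4: hub score = 13
Authority = 10 + 6 + 13 + 13 = 42

42


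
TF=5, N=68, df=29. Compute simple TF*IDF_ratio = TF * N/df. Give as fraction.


TF * (N/df)
= 5 * (68/29)
= 5 * 68/29
= 340/29

340/29


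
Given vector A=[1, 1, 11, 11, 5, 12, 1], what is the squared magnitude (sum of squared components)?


|A|^2 = sum of squared components
A[0]^2 = 1^2 = 1
A[1]^2 = 1^2 = 1
A[2]^2 = 11^2 = 121
A[3]^2 = 11^2 = 121
A[4]^2 = 5^2 = 25
A[5]^2 = 12^2 = 144
A[6]^2 = 1^2 = 1
Sum = 1 + 1 + 121 + 121 + 25 + 144 + 1 = 414

414


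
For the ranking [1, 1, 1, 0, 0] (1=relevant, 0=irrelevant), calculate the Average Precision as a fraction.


Computing P@k for each relevant position:
Position 1: relevant, P@1 = 1/1 = 1
Position 2: relevant, P@2 = 2/2 = 1
Position 3: relevant, P@3 = 3/3 = 1
Position 4: not relevant
Position 5: not relevant
Sum of P@k = 1 + 1 + 1 = 3
AP = 3 / 3 = 1

1


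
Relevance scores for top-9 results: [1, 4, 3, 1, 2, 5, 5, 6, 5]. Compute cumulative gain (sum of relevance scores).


Cumulative Gain = sum of relevance scores
Position 1: rel=1, running sum=1
Position 2: rel=4, running sum=5
Position 3: rel=3, running sum=8
Position 4: rel=1, running sum=9
Position 5: rel=2, running sum=11
Position 6: rel=5, running sum=16
Position 7: rel=5, running sum=21
Position 8: rel=6, running sum=27
Position 9: rel=5, running sum=32
CG = 32

32


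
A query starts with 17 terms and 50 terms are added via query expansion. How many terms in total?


Original terms: 17
Expansion terms: 50
Total = 17 + 50 = 67

67


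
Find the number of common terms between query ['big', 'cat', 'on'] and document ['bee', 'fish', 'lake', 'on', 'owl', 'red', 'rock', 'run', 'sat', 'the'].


Query terms: ['big', 'cat', 'on']
Document terms: ['bee', 'fish', 'lake', 'on', 'owl', 'red', 'rock', 'run', 'sat', 'the']
Common terms: ['on']
Overlap count = 1

1


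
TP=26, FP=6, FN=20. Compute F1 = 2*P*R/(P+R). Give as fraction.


F1 = 2 * P * R / (P + R)
P = TP/(TP+FP) = 26/32 = 13/16
R = TP/(TP+FN) = 26/46 = 13/23
2 * P * R = 2 * 13/16 * 13/23 = 169/184
P + R = 13/16 + 13/23 = 507/368
F1 = 169/184 / 507/368 = 2/3

2/3


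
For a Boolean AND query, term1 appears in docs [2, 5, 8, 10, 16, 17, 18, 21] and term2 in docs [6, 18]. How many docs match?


Boolean AND: find intersection of posting lists
term1 docs: [2, 5, 8, 10, 16, 17, 18, 21]
term2 docs: [6, 18]
Intersection: [18]
|intersection| = 1

1


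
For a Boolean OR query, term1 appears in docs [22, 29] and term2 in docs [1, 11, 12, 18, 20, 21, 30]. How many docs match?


Boolean OR: find union of posting lists
term1 docs: [22, 29]
term2 docs: [1, 11, 12, 18, 20, 21, 30]
Union: [1, 11, 12, 18, 20, 21, 22, 29, 30]
|union| = 9

9


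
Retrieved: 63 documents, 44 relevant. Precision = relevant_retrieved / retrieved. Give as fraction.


Precision = relevant_retrieved / total_retrieved
= 44 / 63
= 44 / (44 + 19)
= 44/63

44/63


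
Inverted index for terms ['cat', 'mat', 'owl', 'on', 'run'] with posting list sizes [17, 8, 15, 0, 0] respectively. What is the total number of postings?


Summing posting list sizes:
'cat': 17 postings
'mat': 8 postings
'owl': 15 postings
'on': 0 postings
'run': 0 postings
Total = 17 + 8 + 15 + 0 + 0 = 40

40


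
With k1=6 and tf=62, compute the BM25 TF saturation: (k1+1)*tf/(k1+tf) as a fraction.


BM25 TF component = (k1+1)*tf / (k1+tf)
k1 = 6, tf = 62
Numerator = (6+1)*62 = 434
Denominator = 6 + 62 = 68
= 434/68 = 217/34

217/34


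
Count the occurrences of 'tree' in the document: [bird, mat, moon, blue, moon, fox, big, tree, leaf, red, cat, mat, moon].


Document has 13 words
Scanning for 'tree':
Found at positions: [7]
Count = 1

1


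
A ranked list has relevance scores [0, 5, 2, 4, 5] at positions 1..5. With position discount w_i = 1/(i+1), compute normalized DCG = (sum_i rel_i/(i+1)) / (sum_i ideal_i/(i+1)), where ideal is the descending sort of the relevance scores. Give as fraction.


Position discount weights w_i = 1/(i+1) for i=1..5:
Weights = [1/2, 1/3, 1/4, 1/5, 1/6]
Actual relevance: [0, 5, 2, 4, 5]
DCG = 0/2 + 5/3 + 2/4 + 4/5 + 5/6 = 19/5
Ideal relevance (sorted desc): [5, 5, 4, 2, 0]
Ideal DCG = 5/2 + 5/3 + 4/4 + 2/5 + 0/6 = 167/30
nDCG = DCG / ideal_DCG = 19/5 / 167/30 = 114/167

114/167


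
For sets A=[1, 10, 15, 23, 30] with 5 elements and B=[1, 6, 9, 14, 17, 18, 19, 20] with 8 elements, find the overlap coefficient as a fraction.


A intersect B = [1]
|A intersect B| = 1
min(|A|, |B|) = min(5, 8) = 5
Overlap = 1 / 5 = 1/5

1/5


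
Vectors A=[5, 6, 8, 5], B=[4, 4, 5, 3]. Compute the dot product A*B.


Dot product = sum of element-wise products
A[0]*B[0] = 5*4 = 20
A[1]*B[1] = 6*4 = 24
A[2]*B[2] = 8*5 = 40
A[3]*B[3] = 5*3 = 15
Sum = 20 + 24 + 40 + 15 = 99

99


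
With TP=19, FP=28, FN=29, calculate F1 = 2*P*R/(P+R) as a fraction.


F1 = 2 * P * R / (P + R)
P = TP/(TP+FP) = 19/47 = 19/47
R = TP/(TP+FN) = 19/48 = 19/48
2 * P * R = 2 * 19/47 * 19/48 = 361/1128
P + R = 19/47 + 19/48 = 1805/2256
F1 = 361/1128 / 1805/2256 = 2/5

2/5


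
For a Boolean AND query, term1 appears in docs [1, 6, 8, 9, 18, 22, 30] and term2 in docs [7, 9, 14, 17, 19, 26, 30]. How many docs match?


Boolean AND: find intersection of posting lists
term1 docs: [1, 6, 8, 9, 18, 22, 30]
term2 docs: [7, 9, 14, 17, 19, 26, 30]
Intersection: [9, 30]
|intersection| = 2

2


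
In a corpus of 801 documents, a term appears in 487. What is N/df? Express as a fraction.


IDF ratio = N / df
= 801 / 487
= 801/487

801/487


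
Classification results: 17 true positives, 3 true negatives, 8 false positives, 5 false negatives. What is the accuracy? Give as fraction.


Accuracy = (TP + TN) / (TP + TN + FP + FN)
TP + TN = 17 + 3 = 20
Total = 17 + 3 + 8 + 5 = 33
Accuracy = 20 / 33 = 20/33

20/33


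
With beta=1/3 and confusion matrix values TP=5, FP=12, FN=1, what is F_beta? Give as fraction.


P = TP/(TP+FP) = 5/17 = 5/17
R = TP/(TP+FN) = 5/6 = 5/6
beta^2 = 1/3^2 = 1/9
(1 + beta^2) = 10/9
Numerator = (1+beta^2)*P*R = 125/459
Denominator = beta^2*P + R = 5/153 + 5/6 = 265/306
F_beta = 50/159

50/159


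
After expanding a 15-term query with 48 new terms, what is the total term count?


Original terms: 15
Expansion terms: 48
Total = 15 + 48 = 63

63


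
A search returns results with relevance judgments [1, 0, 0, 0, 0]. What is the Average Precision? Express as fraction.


Computing P@k for each relevant position:
Position 1: relevant, P@1 = 1/1 = 1
Position 2: not relevant
Position 3: not relevant
Position 4: not relevant
Position 5: not relevant
Sum of P@k = 1 = 1
AP = 1 / 1 = 1

1


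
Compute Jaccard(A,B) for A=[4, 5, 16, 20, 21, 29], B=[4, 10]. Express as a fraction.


A intersect B = [4]
|A intersect B| = 1
A union B = [4, 5, 10, 16, 20, 21, 29]
|A union B| = 7
Jaccard = 1/7 = 1/7

1/7


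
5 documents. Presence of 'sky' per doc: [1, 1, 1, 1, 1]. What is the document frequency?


Checking each document for 'sky':
Doc 1: present
Doc 2: present
Doc 3: present
Doc 4: present
Doc 5: present
df = sum of presences = 1 + 1 + 1 + 1 + 1 = 5

5


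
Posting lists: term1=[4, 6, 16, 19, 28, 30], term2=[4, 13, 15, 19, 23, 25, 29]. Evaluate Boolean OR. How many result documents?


Boolean OR: find union of posting lists
term1 docs: [4, 6, 16, 19, 28, 30]
term2 docs: [4, 13, 15, 19, 23, 25, 29]
Union: [4, 6, 13, 15, 16, 19, 23, 25, 28, 29, 30]
|union| = 11

11


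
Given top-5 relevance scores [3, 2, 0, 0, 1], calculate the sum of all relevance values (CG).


Cumulative Gain = sum of relevance scores
Position 1: rel=3, running sum=3
Position 2: rel=2, running sum=5
Position 3: rel=0, running sum=5
Position 4: rel=0, running sum=5
Position 5: rel=1, running sum=6
CG = 6

6


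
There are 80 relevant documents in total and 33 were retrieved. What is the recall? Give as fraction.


Recall = retrieved_relevant / total_relevant
= 33 / 80
= 33 / (33 + 47)
= 33/80

33/80


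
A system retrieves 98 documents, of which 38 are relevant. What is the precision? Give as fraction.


Precision = relevant_retrieved / total_retrieved
= 38 / 98
= 38 / (38 + 60)
= 19/49

19/49


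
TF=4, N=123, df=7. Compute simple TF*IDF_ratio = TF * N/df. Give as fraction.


TF * (N/df)
= 4 * (123/7)
= 4 * 123/7
= 492/7

492/7


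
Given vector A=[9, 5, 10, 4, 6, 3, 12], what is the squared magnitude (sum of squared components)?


|A|^2 = sum of squared components
A[0]^2 = 9^2 = 81
A[1]^2 = 5^2 = 25
A[2]^2 = 10^2 = 100
A[3]^2 = 4^2 = 16
A[4]^2 = 6^2 = 36
A[5]^2 = 3^2 = 9
A[6]^2 = 12^2 = 144
Sum = 81 + 25 + 100 + 16 + 36 + 9 + 144 = 411

411


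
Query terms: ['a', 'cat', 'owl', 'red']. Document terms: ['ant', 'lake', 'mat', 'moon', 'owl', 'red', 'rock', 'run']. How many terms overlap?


Query terms: ['a', 'cat', 'owl', 'red']
Document terms: ['ant', 'lake', 'mat', 'moon', 'owl', 'red', 'rock', 'run']
Common terms: ['owl', 'red']
Overlap count = 2

2


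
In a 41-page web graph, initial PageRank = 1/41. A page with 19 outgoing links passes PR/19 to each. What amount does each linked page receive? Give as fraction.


Initial PR = 1/41 = 1/41
Outlinks = 19
Contribution per link = PR / outlinks
= 1/41 / 19
= 1/779

1/779


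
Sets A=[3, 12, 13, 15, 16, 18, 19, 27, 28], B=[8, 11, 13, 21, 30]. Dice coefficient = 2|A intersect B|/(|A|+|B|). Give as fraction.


A intersect B = [13]
|A intersect B| = 1
|A| = 9, |B| = 5
Dice = 2*1 / (9+5)
= 2 / 14 = 1/7

1/7


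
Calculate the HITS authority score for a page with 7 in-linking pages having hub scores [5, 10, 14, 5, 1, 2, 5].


Authority = sum of hub scores of in-linkers
In-link 1: hub score = 5
In-link 2: hub score = 10
In-link 3: hub score = 14
In-link 4: hub score = 5
In-link 5: hub score = 1
In-link 6: hub score = 2
In-link 7: hub score = 5
Authority = 5 + 10 + 14 + 5 + 1 + 2 + 5 = 42

42


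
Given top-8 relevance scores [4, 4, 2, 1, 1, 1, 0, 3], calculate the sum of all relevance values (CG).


Cumulative Gain = sum of relevance scores
Position 1: rel=4, running sum=4
Position 2: rel=4, running sum=8
Position 3: rel=2, running sum=10
Position 4: rel=1, running sum=11
Position 5: rel=1, running sum=12
Position 6: rel=1, running sum=13
Position 7: rel=0, running sum=13
Position 8: rel=3, running sum=16
CG = 16

16


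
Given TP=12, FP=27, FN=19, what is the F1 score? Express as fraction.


F1 = 2 * P * R / (P + R)
P = TP/(TP+FP) = 12/39 = 4/13
R = TP/(TP+FN) = 12/31 = 12/31
2 * P * R = 2 * 4/13 * 12/31 = 96/403
P + R = 4/13 + 12/31 = 280/403
F1 = 96/403 / 280/403 = 12/35

12/35


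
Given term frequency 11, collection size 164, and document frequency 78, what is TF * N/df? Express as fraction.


TF * (N/df)
= 11 * (164/78)
= 11 * 82/39
= 902/39

902/39


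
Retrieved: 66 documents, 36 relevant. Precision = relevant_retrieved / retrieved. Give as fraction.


Precision = relevant_retrieved / total_retrieved
= 36 / 66
= 36 / (36 + 30)
= 6/11

6/11


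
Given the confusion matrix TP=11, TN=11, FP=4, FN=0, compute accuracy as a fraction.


Accuracy = (TP + TN) / (TP + TN + FP + FN)
TP + TN = 11 + 11 = 22
Total = 11 + 11 + 4 + 0 = 26
Accuracy = 22 / 26 = 11/13

11/13


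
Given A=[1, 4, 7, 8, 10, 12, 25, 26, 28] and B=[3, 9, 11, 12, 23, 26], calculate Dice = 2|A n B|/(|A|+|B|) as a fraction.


A intersect B = [12, 26]
|A intersect B| = 2
|A| = 9, |B| = 6
Dice = 2*2 / (9+6)
= 4 / 15 = 4/15

4/15
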